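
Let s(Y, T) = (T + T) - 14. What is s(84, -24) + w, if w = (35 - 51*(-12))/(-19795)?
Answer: -1227937/19795 ≈ -62.033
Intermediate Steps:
s(Y, T) = -14 + 2*T (s(Y, T) = 2*T - 14 = -14 + 2*T)
w = -647/19795 (w = (35 + 612)*(-1/19795) = 647*(-1/19795) = -647/19795 ≈ -0.032685)
s(84, -24) + w = (-14 + 2*(-24)) - 647/19795 = (-14 - 48) - 647/19795 = -62 - 647/19795 = -1227937/19795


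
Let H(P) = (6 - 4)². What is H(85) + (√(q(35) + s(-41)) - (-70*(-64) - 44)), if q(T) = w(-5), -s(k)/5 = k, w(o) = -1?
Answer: -4432 + 2*√51 ≈ -4417.7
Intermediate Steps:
s(k) = -5*k
q(T) = -1
H(P) = 4 (H(P) = 2² = 4)
H(85) + (√(q(35) + s(-41)) - (-70*(-64) - 44)) = 4 + (√(-1 - 5*(-41)) - (-70*(-64) - 44)) = 4 + (√(-1 + 205) - (4480 - 44)) = 4 + (√204 - 1*4436) = 4 + (2*√51 - 4436) = 4 + (-4436 + 2*√51) = -4432 + 2*√51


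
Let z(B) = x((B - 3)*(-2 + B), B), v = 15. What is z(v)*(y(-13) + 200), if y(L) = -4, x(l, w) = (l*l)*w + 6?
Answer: 71549016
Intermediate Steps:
x(l, w) = 6 + w*l² (x(l, w) = l²*w + 6 = w*l² + 6 = 6 + w*l²)
z(B) = 6 + B*(-3 + B)²*(-2 + B)² (z(B) = 6 + B*((B - 3)*(-2 + B))² = 6 + B*((-3 + B)*(-2 + B))² = 6 + B*((-3 + B)²*(-2 + B)²) = 6 + B*(-3 + B)²*(-2 + B)²)
z(v)*(y(-13) + 200) = (6 + 15*(6 + 15² - 5*15)²)*(-4 + 200) = (6 + 15*(6 + 225 - 75)²)*196 = (6 + 15*156²)*196 = (6 + 15*24336)*196 = (6 + 365040)*196 = 365046*196 = 71549016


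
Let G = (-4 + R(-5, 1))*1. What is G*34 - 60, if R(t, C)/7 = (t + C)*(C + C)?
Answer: -2100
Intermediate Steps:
R(t, C) = 14*C*(C + t) (R(t, C) = 7*((t + C)*(C + C)) = 7*((C + t)*(2*C)) = 7*(2*C*(C + t)) = 14*C*(C + t))
G = -60 (G = (-4 + 14*1*(1 - 5))*1 = (-4 + 14*1*(-4))*1 = (-4 - 56)*1 = -60*1 = -60)
G*34 - 60 = -60*34 - 60 = -2040 - 60 = -2100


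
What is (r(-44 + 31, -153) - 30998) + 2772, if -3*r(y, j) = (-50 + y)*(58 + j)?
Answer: -30221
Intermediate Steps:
r(y, j) = -(-50 + y)*(58 + j)/3
(r(-44 + 31, -153) - 30998) + 2772 = ((2900/3 - 58*(-44 + 31)/3 + (50/3)*(-153) - ⅓*(-153)*(-44 + 31)) - 30998) + 2772 = ((2900/3 - 58/3*(-13) - 2550 - ⅓*(-153)*(-13)) - 30998) + 2772 = ((2900/3 + 754/3 - 2550 - 663) - 30998) + 2772 = (-1995 - 30998) + 2772 = -32993 + 2772 = -30221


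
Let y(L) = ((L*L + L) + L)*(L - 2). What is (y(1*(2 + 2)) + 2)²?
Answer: 2500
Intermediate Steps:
y(L) = (-2 + L)*(L² + 2*L) (y(L) = ((L² + L) + L)*(-2 + L) = ((L + L²) + L)*(-2 + L) = (L² + 2*L)*(-2 + L) = (-2 + L)*(L² + 2*L))
(y(1*(2 + 2)) + 2)² = ((1*(2 + 2))*(-4 + (1*(2 + 2))²) + 2)² = ((1*4)*(-4 + (1*4)²) + 2)² = (4*(-4 + 4²) + 2)² = (4*(-4 + 16) + 2)² = (4*12 + 2)² = (48 + 2)² = 50² = 2500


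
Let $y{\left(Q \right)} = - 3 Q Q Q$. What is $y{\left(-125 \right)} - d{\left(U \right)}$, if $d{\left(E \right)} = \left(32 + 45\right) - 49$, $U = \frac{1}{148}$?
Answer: $5859347$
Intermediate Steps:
$U = \frac{1}{148} \approx 0.0067568$
$y{\left(Q \right)} = - 3 Q^{3}$ ($y{\left(Q \right)} = - 3 Q^{2} Q = - 3 Q^{3}$)
$d{\left(E \right)} = 28$ ($d{\left(E \right)} = 77 - 49 = 28$)
$y{\left(-125 \right)} - d{\left(U \right)} = - 3 \left(-125\right)^{3} - 28 = \left(-3\right) \left(-1953125\right) - 28 = 5859375 - 28 = 5859347$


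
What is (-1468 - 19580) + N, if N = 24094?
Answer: 3046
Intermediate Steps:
(-1468 - 19580) + N = (-1468 - 19580) + 24094 = -21048 + 24094 = 3046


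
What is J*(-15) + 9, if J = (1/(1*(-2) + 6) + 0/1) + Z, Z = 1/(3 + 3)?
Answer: 11/4 ≈ 2.7500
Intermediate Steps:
Z = 1/6 ≈ 0.16667
J = 5/12 (J = (1/(1*(-2) + 6) + 0/1) + 1/6 = (1/(-2 + 6) + 0*1) + 1/6 = (1/4 + 0) + 1/6 = 1/4 + 1/6 = 5/12 ≈ 0.41667)
J*(-15) + 9 = (5/12)*(-15) + 9 = -25/4 + 9 = 11/4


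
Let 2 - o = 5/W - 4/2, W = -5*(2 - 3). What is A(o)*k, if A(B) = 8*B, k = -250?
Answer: -6000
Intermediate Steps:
W = 5 (W = -5*(-1) = 5)
o = 3 (o = 2 - (5/5 - 4/2) = 2 - (5*(1/5) - 4*1/2) = 2 - (1 - 2) = 2 - 1*(-1) = 2 + 1 = 3)
A(o)*k = (8*3)*(-250) = 24*(-250) = -6000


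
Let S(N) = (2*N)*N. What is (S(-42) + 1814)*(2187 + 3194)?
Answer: 28745302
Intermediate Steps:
S(N) = 2*N²
(S(-42) + 1814)*(2187 + 3194) = (2*(-42)² + 1814)*(2187 + 3194) = (2*1764 + 1814)*5381 = (3528 + 1814)*5381 = 5342*5381 = 28745302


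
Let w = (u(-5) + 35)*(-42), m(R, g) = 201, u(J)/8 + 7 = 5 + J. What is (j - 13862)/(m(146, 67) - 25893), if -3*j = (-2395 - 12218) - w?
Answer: 2899/8564 ≈ 0.33851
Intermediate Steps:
u(J) = -16 + 8*J (u(J) = -56 + 8*(5 + J) = -56 + (40 + 8*J) = -16 + 8*J)
w = 882 (w = ((-16 + 8*(-5)) + 35)*(-42) = ((-16 - 40) + 35)*(-42) = (-56 + 35)*(-42) = -21*(-42) = 882)
j = 5165 (j = -((-2395 - 12218) - 1*882)/3 = -(-14613 - 882)/3 = -⅓*(-15495) = 5165)
(j - 13862)/(m(146, 67) - 25893) = (5165 - 13862)/(201 - 25893) = -8697/(-25692) = -8697*(-1/25692) = 2899/8564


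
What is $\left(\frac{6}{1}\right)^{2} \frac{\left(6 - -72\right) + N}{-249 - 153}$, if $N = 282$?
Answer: $- \frac{2160}{67} \approx -32.239$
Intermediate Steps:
$\left(\frac{6}{1}\right)^{2} \frac{\left(6 - -72\right) + N}{-249 - 153} = \left(\frac{6}{1}\right)^{2} \frac{\left(6 - -72\right) + 282}{-249 - 153} = \left(6 \cdot 1\right)^{2} \frac{\left(6 + 72\right) + 282}{-402} = 6^{2} \left(78 + 282\right) \left(- \frac{1}{402}\right) = 36 \cdot 360 \left(- \frac{1}{402}\right) = 36 \left(- \frac{60}{67}\right) = - \frac{2160}{67}$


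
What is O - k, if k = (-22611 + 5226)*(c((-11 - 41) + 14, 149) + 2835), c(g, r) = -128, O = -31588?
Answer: 47029607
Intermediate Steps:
k = -47061195 (k = (-22611 + 5226)*(-128 + 2835) = -17385*2707 = -47061195)
O - k = -31588 - 1*(-47061195) = -31588 + 47061195 = 47029607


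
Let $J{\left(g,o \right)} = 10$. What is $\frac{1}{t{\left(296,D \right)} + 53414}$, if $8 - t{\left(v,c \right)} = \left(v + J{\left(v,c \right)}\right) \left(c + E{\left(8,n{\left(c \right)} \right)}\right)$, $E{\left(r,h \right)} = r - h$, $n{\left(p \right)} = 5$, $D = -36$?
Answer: $\frac{1}{63520} \approx 1.5743 \cdot 10^{-5}$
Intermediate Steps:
$t{\left(v,c \right)} = 8 - \left(3 + c\right) \left(10 + v\right)$ ($t{\left(v,c \right)} = 8 - \left(v + 10\right) \left(c + \left(8 - 5\right)\right) = 8 - \left(10 + v\right) \left(c + \left(8 - 5\right)\right) = 8 - \left(10 + v\right) \left(c + 3\right) = 8 - \left(10 + v\right) \left(3 + c\right) = 8 - \left(3 + c\right) \left(10 + v\right)$)
$\frac{1}{t{\left(296,D \right)} + 53414} = \frac{1}{\left(-22 - -360 - 888 - \left(-36\right) 296\right) + 53414} = \frac{1}{\left(-22 + 360 - 888 + 10656\right) + 53414} = \frac{1}{10106 + 53414} = \frac{1}{63520}$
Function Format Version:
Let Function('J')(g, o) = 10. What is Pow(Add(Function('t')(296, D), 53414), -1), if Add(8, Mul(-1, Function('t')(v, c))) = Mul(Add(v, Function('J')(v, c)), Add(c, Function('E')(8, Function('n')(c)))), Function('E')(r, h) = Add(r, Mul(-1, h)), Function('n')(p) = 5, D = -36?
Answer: Rational(1, 63520) ≈ 1.5743e-5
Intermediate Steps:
Function('t')(v, c) = Add(8, Mul(-1, Add(3, c), Add(10, v))) (Function('t')(v, c) = Add(8, Mul(-1, Mul(Add(v, 10), Add(c, Add(8, Mul(-1, 5)))))) = Add(8, Mul(-1, Mul(Add(10, v), Add(c, Add(8, -5))))) = Add(8, Mul(-1, Mul(Add(10, v), Add(c, 3)))) = Add(8, Mul(-1, Mul(Add(10, v), Add(3, c)))) = Add(8, Mul(-1, Mul(Add(3, c), Add(10, v)))) = Add(8, Mul(-1, Add(3, c), Add(10, v))))
Pow(Add(Function('t')(296, D), 53414), -1) = Pow(Add(Add(-22, Mul(-10, -36), Mul(-3, 296), Mul(-1, -36, 296)), 53414), -1) = Pow(Add(Add(-22, 360, -888, 10656), 53414), -1) = Pow(Add(10106, 53414), -1) = Pow(63520, -1) = Rational(1, 63520)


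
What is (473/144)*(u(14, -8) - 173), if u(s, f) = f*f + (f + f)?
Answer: -59125/144 ≈ -410.59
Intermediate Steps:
u(s, f) = f² + 2*f
(473/144)*(u(14, -8) - 173) = (473/144)*(-8*(2 - 8) - 173) = (473*(1/144))*(-8*(-6) - 173) = 473*(48 - 173)/144 = (473/144)*(-125) = -59125/144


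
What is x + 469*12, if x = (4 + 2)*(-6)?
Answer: 5592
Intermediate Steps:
x = -36 (x = 6*(-6) = -36)
x + 469*12 = -36 + 469*12 = -36 + 5628 = 5592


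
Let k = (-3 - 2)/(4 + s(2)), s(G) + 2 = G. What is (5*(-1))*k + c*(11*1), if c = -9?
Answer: -371/4 ≈ -92.750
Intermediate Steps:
s(G) = -2 + G
k = -5/4 (k = (-3 - 2)/(4 + (-2 + 2)) = -5/(4 + 0) = -5/4 ≈ -1.2500)
(5*(-1))*k + c*(11*1) = (5*(-1))*(-5/4) - 99 = -5*(-5/4) - 9*11 = 25/4 - 99 = -371/4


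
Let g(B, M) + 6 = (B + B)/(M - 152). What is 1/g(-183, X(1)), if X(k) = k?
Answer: -151/540 ≈ -0.27963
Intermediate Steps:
g(B, M) = -6 + 2*B/(-152 + M) (g(B, M) = -6 + (B + B)/(M - 152) = -6 + (2*B)/(-152 + M) = -6 + 2*B/(-152 + M))
1/g(-183, X(1)) = 1/(2*(456 - 183 - 3*1)/(-152 + 1)) = 1/(2*(456 - 183 - 3)/(-151)) = 1/(2*(-1/151)*270) = 1/(-540/151) = -151/540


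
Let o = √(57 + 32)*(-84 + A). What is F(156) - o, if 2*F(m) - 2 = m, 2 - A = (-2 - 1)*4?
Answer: 79 + 70*√89 ≈ 739.38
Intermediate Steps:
A = 14 (A = 2 - (-2 - 1)*4 = 2 - (-3)*4 = 2 - 1*(-12) = 2 + 12 = 14)
F(m) = 1 + m/2
o = -70*√89 (o = √(57 + 32)*(-84 + 14) = √89*(-70) = -70*√89 ≈ -660.38)
F(156) - o = (1 + (½)*156) - (-70)*√89 = (1 + 78) + 70*√89 = 79 + 70*√89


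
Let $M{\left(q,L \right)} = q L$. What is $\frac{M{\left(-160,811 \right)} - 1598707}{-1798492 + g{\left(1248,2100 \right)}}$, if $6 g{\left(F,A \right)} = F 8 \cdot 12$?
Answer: $\frac{1728467}{1778524} \approx 0.97186$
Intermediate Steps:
$g{\left(F,A \right)} = 16 F$ ($g{\left(F,A \right)} = \frac{F 8 \cdot 12}{6} = \frac{8 F 12}{6} = \frac{96 F}{6} = 16 F$)
$M{\left(q,L \right)} = L q$
$\frac{M{\left(-160,811 \right)} - 1598707}{-1798492 + g{\left(1248,2100 \right)}} = \frac{811 \left(-160\right) - 1598707}{-1798492 + 16 \cdot 1248} = \frac{-129760 - 1598707}{-1798492 + 19968} = - \frac{1728467}{-1778524} = \left(-1728467\right) \left(- \frac{1}{1778524}\right) = \frac{1728467}{1778524}$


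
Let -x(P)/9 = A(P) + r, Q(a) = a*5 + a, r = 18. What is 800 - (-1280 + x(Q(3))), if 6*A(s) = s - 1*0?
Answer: 2269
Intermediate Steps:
A(s) = s/6 (A(s) = (s - 1*0)/6 = (s + 0)/6 = s/6)
Q(a) = 6*a (Q(a) = 5*a + a = 6*a)
x(P) = -162 - 3*P/2 (x(P) = -9*(P/6 + 18) = -9*(18 + P/6) = -162 - 3*P/2)
800 - (-1280 + x(Q(3))) = 800 - (-1280 + (-162 - 9*3)) = 800 - (-1280 + (-162 - 3/2*18)) = 800 - (-1280 + (-162 - 27)) = 800 - (-1280 - 189) = 800 - 1*(-1469) = 800 + 1469 = 2269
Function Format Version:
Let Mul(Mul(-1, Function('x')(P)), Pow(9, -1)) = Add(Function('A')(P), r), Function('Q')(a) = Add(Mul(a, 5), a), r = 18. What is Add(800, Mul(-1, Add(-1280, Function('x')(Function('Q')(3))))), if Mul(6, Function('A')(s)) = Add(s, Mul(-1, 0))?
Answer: 2269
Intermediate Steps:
Function('A')(s) = Mul(Rational(1, 6), s) (Function('A')(s) = Mul(Rational(1, 6), Add(s, Mul(-1, 0))) = Mul(Rational(1, 6), Add(s, 0)) = Mul(Rational(1, 6), s))
Function('Q')(a) = Mul(6, a) (Function('Q')(a) = Add(Mul(5, a), a) = Mul(6, a))
Function('x')(P) = Add(-162, Mul(Rational(-3, 2), P)) (Function('x')(P) = Mul(-9, Add(Mul(Rational(1, 6), P), 18)) = Mul(-9, Add(18, Mul(Rational(1, 6), P))) = Add(-162, Mul(Rational(-3, 2), P)))
Add(800, Mul(-1, Add(-1280, Function('x')(Function('Q')(3))))) = Add(800, Mul(-1, Add(-1280, Add(-162, Mul(Rational(-3, 2), Mul(6, 3)))))) = Add(800, Mul(-1, Add(-1280, Add(-162, Mul(Rational(-3, 2), 18))))) = Add(800, Mul(-1, Add(-1280, Add(-162, -27)))) = Add(800, Mul(-1, Add(-1280, -189))) = Add(800, Mul(-1, -1469)) = Add(800, 1469) = 2269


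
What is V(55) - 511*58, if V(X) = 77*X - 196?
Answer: -25599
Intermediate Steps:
V(X) = -196 + 77*X
V(55) - 511*58 = (-196 + 77*55) - 511*58 = (-196 + 4235) - 29638 = 4039 - 29638 = -25599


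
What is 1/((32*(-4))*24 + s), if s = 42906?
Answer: 1/39834 ≈ 2.5104e-5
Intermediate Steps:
1/((32*(-4))*24 + s) = 1/((32*(-4))*24 + 42906) = 1/(-128*24 + 42906) = 1/(-3072 + 42906) = 1/39834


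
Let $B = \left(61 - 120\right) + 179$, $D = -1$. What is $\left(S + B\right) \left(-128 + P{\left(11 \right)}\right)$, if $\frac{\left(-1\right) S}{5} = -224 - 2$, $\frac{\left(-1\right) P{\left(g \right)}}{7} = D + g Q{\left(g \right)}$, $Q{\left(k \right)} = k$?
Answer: $-1210000$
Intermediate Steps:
$P{\left(g \right)} = 7 - 7 g^{2}$ ($P{\left(g \right)} = - 7 \left(-1 + g g\right) = - 7 \left(-1 + g^{2}\right) = 7 - 7 g^{2}$)
$B = 120$ ($B = -59 + 179 = 120$)
$S = 1130$ ($S = - 5 \left(-224 - 2\right) = \left(-5\right) \left(-226\right) = 1130$)
$\left(S + B\right) \left(-128 + P{\left(11 \right)}\right) = \left(1130 + 120\right) \left(-128 + \left(7 - 7 \cdot 11^{2}\right)\right) = 1250 \left(-128 + \left(7 - 847\right)\right) = 1250 \left(-128 - 840\right) = 1250 \left(-968\right) = -1210000$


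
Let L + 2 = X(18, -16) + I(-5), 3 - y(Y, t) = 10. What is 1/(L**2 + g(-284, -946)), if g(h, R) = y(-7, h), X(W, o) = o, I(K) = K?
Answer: 1/522 ≈ 0.0019157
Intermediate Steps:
y(Y, t) = -7 (y(Y, t) = 3 - 1*10 = 3 - 10 = -7)
g(h, R) = -7
L = -23 (L = -2 + (-16 - 5) = -2 - 21 = -23)
1/(L**2 + g(-284, -946)) = 1/((-23)**2 - 7) = 1/(529 - 7) = 1/522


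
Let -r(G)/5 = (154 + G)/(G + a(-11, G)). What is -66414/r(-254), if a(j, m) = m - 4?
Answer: 8500992/125 ≈ 68008.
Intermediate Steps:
a(j, m) = -4 + m
r(G) = -5*(154 + G)/(-4 + 2*G) (r(G) = -5*(154 + G)/(G + (-4 + G)) = -5*(154 + G)/(-4 + 2*G))
-66414/r(-254) = -66414*2*(-2 - 254)/(5*(-154 - 1*(-254))) = -66414*(-512/(5*(-154 + 254))) = -66414/((5/2)*(-1/256)*100) = -66414/(-125/128) = -66414*(-128/125) = 8500992/125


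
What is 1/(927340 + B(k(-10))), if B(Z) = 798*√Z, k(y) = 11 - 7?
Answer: 1/928936 ≈ 1.0765e-6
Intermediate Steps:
k(y) = 4
1/(927340 + B(k(-10))) = 1/(927340 + 798*√4) = 1/(927340 + 798*2) = 1/(927340 + 1596) = 1/928936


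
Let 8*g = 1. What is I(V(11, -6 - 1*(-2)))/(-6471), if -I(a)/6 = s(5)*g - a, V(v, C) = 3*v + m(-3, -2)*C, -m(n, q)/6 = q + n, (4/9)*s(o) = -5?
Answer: 913/11504 ≈ 0.079364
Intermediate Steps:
s(o) = -45/4 (s(o) = (9/4)*(-5) = -45/4)
g = 1/8 (g = (1/8)*1 = 1/8 ≈ 0.12500)
m(n, q) = -6*n - 6*q (m(n, q) = -6*(q + n) = -6*(n + q) = -6*n - 6*q)
V(v, C) = 3*v + 30*C (V(v, C) = 3*v + (-6*(-3) - 6*(-2))*C = 3*v + (18 + 12)*C = 3*v + 30*C)
I(a) = 135/16 + 6*a (I(a) = -6*(-45/4*1/8 - a) = -6*(-45/32 - a) = 135/16 + 6*a)
I(V(11, -6 - 1*(-2)))/(-6471) = (135/16 + 6*(3*11 + 30*(-6 - 1*(-2))))/(-6471) = (135/16 + 6*(33 + 30*(-6 + 2)))*(-1/6471) = (135/16 + 6*(33 + 30*(-4)))*(-1/6471) = (135/16 + 6*(33 - 120))*(-1/6471) = (135/16 + 6*(-87))*(-1/6471) = (135/16 - 522)*(-1/6471) = -8217/16*(-1/6471) = 913/11504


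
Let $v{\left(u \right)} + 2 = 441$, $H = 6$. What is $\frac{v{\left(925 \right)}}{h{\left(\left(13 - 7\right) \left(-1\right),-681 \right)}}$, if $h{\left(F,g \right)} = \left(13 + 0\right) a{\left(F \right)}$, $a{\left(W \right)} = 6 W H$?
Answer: $- \frac{439}{2808} \approx -0.15634$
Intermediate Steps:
$v{\left(u \right)} = 439$ ($v{\left(u \right)} = -2 + 441 = 439$)
$a{\left(W \right)} = 36 W$ ($a{\left(W \right)} = 6 W 6 = 36 W$)
$h{\left(F,g \right)} = 468 F$ ($h{\left(F,g \right)} = \left(13 + 0\right) 36 F = 13 \cdot 36 F = 468 F$)
$\frac{v{\left(925 \right)}}{h{\left(\left(13 - 7\right) \left(-1\right),-681 \right)}} = \frac{439}{468 \left(13 - 7\right) \left(-1\right)} = \frac{439}{468 \cdot 6 \left(-1\right)} = \frac{439}{468 \left(-6\right)} = \frac{439}{-2808} = 439 \left(- \frac{1}{2808}\right) = - \frac{439}{2808}$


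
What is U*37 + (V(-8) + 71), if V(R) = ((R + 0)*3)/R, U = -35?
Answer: -1221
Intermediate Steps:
V(R) = 3 (V(R) = (R*3)/R = (3*R)/R = 3)
U*37 + (V(-8) + 71) = -35*37 + (3 + 71) = -1295 + 74 = -1221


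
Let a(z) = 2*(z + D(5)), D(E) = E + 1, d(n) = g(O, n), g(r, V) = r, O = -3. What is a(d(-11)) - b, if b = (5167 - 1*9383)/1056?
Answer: 1319/132 ≈ 9.9924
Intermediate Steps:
d(n) = -3
D(E) = 1 + E
a(z) = 12 + 2*z (a(z) = 2*(z + (1 + 5)) = 2*(z + 6) = 2*(6 + z) = 12 + 2*z)
b = -527/132 (b = (5167 - 9383)*(1/1056) = -4216*1/1056 = -527/132 ≈ -3.9924)
a(d(-11)) - b = (12 + 2*(-3)) - 1*(-527/132) = (12 - 6) + 527/132 = 6 + 527/132 = 1319/132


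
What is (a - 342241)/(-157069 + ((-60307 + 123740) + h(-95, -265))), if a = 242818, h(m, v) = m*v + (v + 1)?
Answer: 99423/68725 ≈ 1.4467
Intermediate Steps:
h(m, v) = 1 + v + m*v (h(m, v) = m*v + (1 + v) = 1 + v + m*v)
(a - 342241)/(-157069 + ((-60307 + 123740) + h(-95, -265))) = (242818 - 342241)/(-157069 + ((-60307 + 123740) + (1 - 265 - 95*(-265)))) = -99423/(-157069 + (63433 + (1 - 265 + 25175))) = -99423/(-157069 + (63433 + 24911)) = -99423/(-157069 + 88344) = -99423/(-68725) = -99423*(-1/68725) = 99423/68725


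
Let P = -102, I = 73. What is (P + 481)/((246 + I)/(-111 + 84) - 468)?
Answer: -10233/12955 ≈ -0.78989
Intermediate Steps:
(P + 481)/((246 + I)/(-111 + 84) - 468) = (-102 + 481)/((246 + 73)/(-111 + 84) - 468) = 379/(319/(-27) - 468) = 379/(319*(-1/27) - 468) = 379/(-319/27 - 468) = 379/(-12955/27) = 379*(-27/12955) = -10233/12955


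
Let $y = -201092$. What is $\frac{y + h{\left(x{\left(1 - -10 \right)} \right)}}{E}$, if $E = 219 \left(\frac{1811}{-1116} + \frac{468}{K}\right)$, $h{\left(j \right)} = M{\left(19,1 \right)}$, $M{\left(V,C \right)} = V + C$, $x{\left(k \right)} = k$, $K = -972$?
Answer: $\frac{224396352}{514285} \approx 436.33$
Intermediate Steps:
$M{\left(V,C \right)} = C + V$
$h{\left(j \right)} = 20$ ($h{\left(j \right)} = 1 + 19 = 20$)
$E = - \frac{514285}{1116}$ ($E = 219 \left(\frac{1811}{-1116} + \frac{468}{-972}\right) = 219 \left(1811 \left(- \frac{1}{1116}\right) + 468 \left(- \frac{1}{972}\right)\right) = 219 \left(- \frac{1811}{1116} - \frac{13}{27}\right) = 219 \left(- \frac{7045}{3348}\right) = - \frac{514285}{1116} \approx -460.83$)
$\frac{y + h{\left(x{\left(1 - -10 \right)} \right)}}{E} = \frac{-201092 + 20}{- \frac{514285}{1116}} = \left(-201072\right) \left(- \frac{1116}{514285}\right) = \frac{224396352}{514285}$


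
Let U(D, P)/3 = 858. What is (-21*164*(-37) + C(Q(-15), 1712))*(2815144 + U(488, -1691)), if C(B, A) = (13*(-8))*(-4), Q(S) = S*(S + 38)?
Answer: 360228339992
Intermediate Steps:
U(D, P) = 2574 (U(D, P) = 3*858 = 2574)
Q(S) = S*(38 + S)
C(B, A) = 416 (C(B, A) = -104*(-4) = 416)
(-21*164*(-37) + C(Q(-15), 1712))*(2815144 + U(488, -1691)) = (-21*164*(-37) + 416)*(2815144 + 2574) = (-3444*(-37) + 416)*2817718 = (127428 + 416)*2817718 = 127844*2817718 = 360228339992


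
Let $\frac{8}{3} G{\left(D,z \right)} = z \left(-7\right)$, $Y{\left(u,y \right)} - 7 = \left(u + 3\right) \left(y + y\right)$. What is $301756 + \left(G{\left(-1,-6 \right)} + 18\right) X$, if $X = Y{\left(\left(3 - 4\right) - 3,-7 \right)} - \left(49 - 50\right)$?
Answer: $\frac{604997}{2} \approx 3.025 \cdot 10^{5}$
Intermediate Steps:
$Y{\left(u,y \right)} = 7 + 2 y \left(3 + u\right)$ ($Y{\left(u,y \right)} = 7 + \left(u + 3\right) \left(y + y\right) = 7 + \left(3 + u\right) 2 y = 7 + 2 y \left(3 + u\right)$)
$G{\left(D,z \right)} = - \frac{21 z}{8}$ ($G{\left(D,z \right)} = \frac{3 z \left(-7\right)}{8} = \frac{3 \left(- 7 z\right)}{8} = - \frac{21 z}{8}$)
$X = 22$ ($X = \left(7 + 6 \left(-7\right) + 2 \left(\left(3 - 4\right) - 3\right) \left(-7\right)\right) - \left(49 - 50\right) = \left(7 - 42 + 2 \left(-1 - 3\right) \left(-7\right)\right) - \left(49 - 50\right) = \left(7 - 42 + 2 \left(-4\right) \left(-7\right)\right) - -1 = \left(7 - 42 + 56\right) + 1 = 21 + 1 = 22$)
$301756 + \left(G{\left(-1,-6 \right)} + 18\right) X = 301756 + \left(\left(- \frac{21}{8}\right) \left(-6\right) + 18\right) 22 = 301756 + \left(\frac{63}{4} + 18\right) 22 = 301756 + \frac{135}{4} \cdot 22 = 301756 + \frac{1485}{2} = \frac{604997}{2}$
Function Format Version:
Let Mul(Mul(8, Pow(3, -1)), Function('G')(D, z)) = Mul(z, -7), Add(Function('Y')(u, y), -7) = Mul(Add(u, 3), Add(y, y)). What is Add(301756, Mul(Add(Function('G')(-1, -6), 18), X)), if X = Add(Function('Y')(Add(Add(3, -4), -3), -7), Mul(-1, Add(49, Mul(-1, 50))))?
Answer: Rational(604997, 2) ≈ 3.0250e+5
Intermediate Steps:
Function('Y')(u, y) = Add(7, Mul(2, y, Add(3, u))) (Function('Y')(u, y) = Add(7, Mul(Add(u, 3), Add(y, y))) = Add(7, Mul(Add(3, u), Mul(2, y))) = Add(7, Mul(2, y, Add(3, u))))
Function('G')(D, z) = Mul(Rational(-21, 8), z) (Function('G')(D, z) = Mul(Rational(3, 8), Mul(z, -7)) = Mul(Rational(3, 8), Mul(-7, z)) = Mul(Rational(-21, 8), z))
X = 22 (X = Add(Add(7, Mul(6, -7), Mul(2, Add(Add(3, -4), -3), -7)), Mul(-1, Add(49, Mul(-1, 50)))) = Add(Add(7, -42, Mul(2, Add(-1, -3), -7)), Mul(-1, Add(49, -50))) = Add(Add(7, -42, Mul(2, -4, -7)), Mul(-1, -1)) = Add(Add(7, -42, 56), 1) = Add(21, 1) = 22)
Add(301756, Mul(Add(Function('G')(-1, -6), 18), X)) = Add(301756, Mul(Add(Mul(Rational(-21, 8), -6), 18), 22)) = Add(301756, Mul(Add(Rational(63, 4), 18), 22)) = Add(301756, Mul(Rational(135, 4), 22)) = Add(301756, Rational(1485, 2)) = Rational(604997, 2)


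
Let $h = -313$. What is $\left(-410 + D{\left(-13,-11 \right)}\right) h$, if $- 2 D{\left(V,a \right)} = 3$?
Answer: $\frac{257599}{2} \approx 1.288 \cdot 10^{5}$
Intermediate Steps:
$D{\left(V,a \right)} = - \frac{3}{2}$ ($D{\left(V,a \right)} = \left(- \frac{1}{2}\right) 3 = - \frac{3}{2}$)
$\left(-410 + D{\left(-13,-11 \right)}\right) h = \left(-410 - \frac{3}{2}\right) \left(-313\right) = \left(- \frac{823}{2}\right) \left(-313\right) = \frac{257599}{2}$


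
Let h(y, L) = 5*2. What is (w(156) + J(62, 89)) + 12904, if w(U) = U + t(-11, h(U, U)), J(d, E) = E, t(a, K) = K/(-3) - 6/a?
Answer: 433825/33 ≈ 13146.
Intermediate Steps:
h(y, L) = 10
t(a, K) = -6/a - K/3 (t(a, K) = K*(-1/3) - 6/a = -K/3 - 6/a = -6/a - K/3)
w(U) = -92/33 + U (w(U) = U + (-6/(-11) - 1/3*10) = U + (-6*(-1/11) - 10/3) = U + (6/11 - 10/3) = U - 92/33 = -92/33 + U)
(w(156) + J(62, 89)) + 12904 = ((-92/33 + 156) + 89) + 12904 = (5056/33 + 89) + 12904 = 7993/33 + 12904 = 433825/33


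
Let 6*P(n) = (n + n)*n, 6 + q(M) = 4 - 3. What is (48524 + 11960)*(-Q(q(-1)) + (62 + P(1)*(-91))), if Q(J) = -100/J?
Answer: 2116940/3 ≈ 7.0565e+5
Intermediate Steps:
q(M) = -5 (q(M) = -6 + (4 - 3) = -6 + 1 = -5)
P(n) = n²/3 (P(n) = ((n + n)*n)/6 = ((2*n)*n)/6 = (2*n²)/6 = n²/3)
(48524 + 11960)*(-Q(q(-1)) + (62 + P(1)*(-91))) = (48524 + 11960)*(-(-100)/(-5) + (62 + ((⅓)*1²)*(-91))) = 60484*(-(-100)*(-1)/5 + (62 + ((⅓)*1)*(-91))) = 60484*(-1*20 + (62 + (⅓)*(-91))) = 60484*(-20 + (62 - 91/3)) = 60484*(-20 + 95/3) = 60484*(35/3) = 2116940/3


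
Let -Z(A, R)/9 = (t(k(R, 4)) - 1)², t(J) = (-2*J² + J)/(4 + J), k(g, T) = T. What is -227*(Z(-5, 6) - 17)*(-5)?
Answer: -904595/4 ≈ -2.2615e+5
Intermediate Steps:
t(J) = (J - 2*J²)/(4 + J)
Z(A, R) = -729/4 (Z(A, R) = -9*(4*(1 - 2*4)/(4 + 4) - 1)² = -9*(4*(1 - 8)/8 - 1)² = -9*(4*(⅛)*(-7) - 1)² = -9*(-7/2 - 1)² = -9*(-9/2)² = -9*81/4 = -729/4)
-227*(Z(-5, 6) - 17)*(-5) = -227*(-729/4 - 17)*(-5) = -(-180919)*(-5)/4 = -227*3985/4 = -904595/4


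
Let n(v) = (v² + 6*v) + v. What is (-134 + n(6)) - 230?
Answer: -286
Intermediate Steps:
n(v) = v² + 7*v
(-134 + n(6)) - 230 = (-134 + 6*(7 + 6)) - 230 = (-134 + 6*13) - 230 = (-134 + 78) - 230 = -56 - 230 = -286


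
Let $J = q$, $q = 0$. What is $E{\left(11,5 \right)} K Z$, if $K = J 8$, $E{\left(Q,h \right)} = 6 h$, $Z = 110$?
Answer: $0$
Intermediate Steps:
$J = 0$
$K = 0$ ($K = 0 \cdot 8 = 0$)
$E{\left(11,5 \right)} K Z = 6 \cdot 5 \cdot 0 \cdot 110 = 30 \cdot 0 \cdot 110 = 0 \cdot 110 = 0$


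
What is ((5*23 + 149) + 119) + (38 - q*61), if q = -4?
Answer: 665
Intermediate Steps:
((5*23 + 149) + 119) + (38 - q*61) = ((5*23 + 149) + 119) + (38 - (-4)*61) = ((115 + 149) + 119) + (38 - 1*(-244)) = (264 + 119) + (38 + 244) = 383 + 282 = 665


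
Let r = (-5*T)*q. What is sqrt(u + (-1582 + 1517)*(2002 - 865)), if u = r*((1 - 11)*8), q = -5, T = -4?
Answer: 7*I*sqrt(1345) ≈ 256.72*I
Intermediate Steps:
r = -100 (r = -5*(-4)*(-5) = 20*(-5) = -100)
u = 8000 (u = -100*(1 - 11)*8 = -(-1000)*8 = -100*(-80) = 8000)
sqrt(u + (-1582 + 1517)*(2002 - 865)) = sqrt(8000 + (-1582 + 1517)*(2002 - 865)) = sqrt(8000 - 65*1137) = sqrt(8000 - 73905) = sqrt(-65905) = 7*I*sqrt(1345)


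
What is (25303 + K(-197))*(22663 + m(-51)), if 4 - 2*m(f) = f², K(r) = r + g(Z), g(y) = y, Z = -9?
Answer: 1072369713/2 ≈ 5.3618e+8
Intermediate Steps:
K(r) = -9 + r (K(r) = r - 9 = -9 + r)
m(f) = 2 - f²/2
(25303 + K(-197))*(22663 + m(-51)) = (25303 + (-9 - 197))*(22663 + (2 - ½*(-51)²)) = (25303 - 206)*(22663 + (2 - ½*2601)) = 25097*(22663 + (2 - 2601/2)) = 25097*(22663 - 2597/2) = 25097*(42729/2) = 1072369713/2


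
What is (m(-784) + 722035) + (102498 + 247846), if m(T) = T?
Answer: 1071595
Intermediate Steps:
(m(-784) + 722035) + (102498 + 247846) = (-784 + 722035) + (102498 + 247846) = 721251 + 350344 = 1071595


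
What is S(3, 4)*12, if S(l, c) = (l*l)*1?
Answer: 108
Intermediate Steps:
S(l, c) = l² (S(l, c) = l²*1 = l²)
S(3, 4)*12 = 3²*12 = 9*12 = 108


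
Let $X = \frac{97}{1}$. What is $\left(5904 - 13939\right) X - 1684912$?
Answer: $-2464307$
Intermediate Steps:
$X = 97$ ($X = 97 \cdot 1 = 97$)
$\left(5904 - 13939\right) X - 1684912 = \left(5904 - 13939\right) 97 - 1684912 = \left(-8035\right) 97 - 1684912 = -779395 - 1684912 = -2464307$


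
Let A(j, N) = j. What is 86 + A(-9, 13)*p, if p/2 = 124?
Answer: -2146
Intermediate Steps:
p = 248 (p = 2*124 = 248)
86 + A(-9, 13)*p = 86 - 9*248 = 86 - 2232 = -2146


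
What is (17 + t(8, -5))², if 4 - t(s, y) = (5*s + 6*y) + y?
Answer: 256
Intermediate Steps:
t(s, y) = 4 - 7*y - 5*s (t(s, y) = 4 - ((5*s + 6*y) + y) = 4 - (5*s + 7*y) = 4 + (-7*y - 5*s) = 4 - 7*y - 5*s)
(17 + t(8, -5))² = (17 + (4 - 7*(-5) - 5*8))² = (17 + (4 + 35 - 40))² = (17 - 1)² = 16² = 256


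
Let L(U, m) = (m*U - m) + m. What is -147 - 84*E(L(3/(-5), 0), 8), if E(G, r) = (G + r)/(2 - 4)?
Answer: 189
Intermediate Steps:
L(U, m) = U*m (L(U, m) = (U*m - m) + m = (-m + U*m) + m = U*m)
E(G, r) = -G/2 - r/2 (E(G, r) = (G + r)/(-2) = (G + r)*(-½) = -G/2 - r/2)
-147 - 84*E(L(3/(-5), 0), 8) = -147 - 84*(-3/(-5)*0/2 - ½*8) = -147 - 84*(-3*(-⅕)*0/2 - 4) = -147 - 84*(-(-3)*0/10 - 4) = -147 - 84*(-½*0 - 4) = -147 - 84*(0 - 4) = -147 - 84*(-4) = -147 + 336 = 189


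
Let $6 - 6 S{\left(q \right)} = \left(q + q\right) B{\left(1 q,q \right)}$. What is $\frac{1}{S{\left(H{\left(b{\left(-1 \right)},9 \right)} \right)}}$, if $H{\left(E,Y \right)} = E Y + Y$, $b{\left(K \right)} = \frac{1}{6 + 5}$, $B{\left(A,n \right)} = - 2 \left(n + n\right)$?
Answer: $\frac{121}{15673} \approx 0.0077203$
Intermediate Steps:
$B{\left(A,n \right)} = - 4 n$ ($B{\left(A,n \right)} = - 2 \cdot 2 n = - 4 n$)
$b{\left(K \right)} = \frac{1}{11}$
$H{\left(E,Y \right)} = Y + E Y$
$S{\left(q \right)} = 1 + \frac{4 q^{2}}{3}$ ($S{\left(q \right)} = 1 - \frac{\left(q + q\right) \left(- 4 q\right)}{6} = 1 - \frac{2 q \left(- 4 q\right)}{6} = 1 - \frac{\left(-8\right) q^{2}}{6} = 1 + \frac{4 q^{2}}{3}$)
$\frac{1}{S{\left(H{\left(b{\left(-1 \right)},9 \right)} \right)}} = \frac{1}{1 + \frac{4 \left(9 \left(1 + \frac{1}{11}\right)\right)^{2}}{3}} = \frac{1}{1 + \frac{4 \left(9 \cdot \frac{12}{11}\right)^{2}}{3}} = \frac{1}{1 + \frac{4 \left(\frac{108}{11}\right)^{2}}{3}} = \frac{1}{1 + \frac{4}{3} \cdot \frac{11664}{121}} = \frac{1}{1 + \frac{15552}{121}} = \frac{1}{\frac{15673}{121}} = \frac{121}{15673}$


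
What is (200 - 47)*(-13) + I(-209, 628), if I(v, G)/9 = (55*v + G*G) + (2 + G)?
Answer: 3449682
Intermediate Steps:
I(v, G) = 18 + 9*G + 9*G**2 + 495*v (I(v, G) = 9*((55*v + G*G) + (2 + G)) = 9*((55*v + G**2) + (2 + G)) = 9*((G**2 + 55*v) + (2 + G)) = 9*(2 + G + G**2 + 55*v) = 18 + 9*G + 9*G**2 + 495*v)
(200 - 47)*(-13) + I(-209, 628) = (200 - 47)*(-13) + (18 + 9*628 + 9*628**2 + 495*(-209)) = 153*(-13) + (18 + 5652 + 9*394384 - 103455) = -1989 + (18 + 5652 + 3549456 - 103455) = -1989 + 3451671 = 3449682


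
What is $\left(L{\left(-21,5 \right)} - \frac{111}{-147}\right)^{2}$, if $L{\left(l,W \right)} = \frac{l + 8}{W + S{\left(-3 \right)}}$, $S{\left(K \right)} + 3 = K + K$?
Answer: $\frac{616225}{38416} \approx 16.041$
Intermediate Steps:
$S{\left(K \right)} = -3 + 2 K$ ($S{\left(K \right)} = -3 + \left(K + K\right) = -3 + 2 K$)
$L{\left(l,W \right)} = \frac{8 + l}{-9 + W}$ ($L{\left(l,W \right)} = \frac{l + 8}{W + \left(-3 + 2 \left(-3\right)\right)} = \frac{8 + l}{W - 9} = \frac{8 + l}{-9 + W}$)
$\left(L{\left(-21,5 \right)} - \frac{111}{-147}\right)^{2} = \left(\frac{8 - 21}{-9 + 5} - \frac{111}{-147}\right)^{2} = \left(\frac{1}{-4} \left(-13\right) - - \frac{37}{49}\right)^{2} = \left(\left(- \frac{1}{4}\right) \left(-13\right) + \frac{37}{49}\right)^{2} = \left(\frac{13}{4} + \frac{37}{49}\right)^{2} = \left(\frac{785}{196}\right)^{2} = \frac{616225}{38416}$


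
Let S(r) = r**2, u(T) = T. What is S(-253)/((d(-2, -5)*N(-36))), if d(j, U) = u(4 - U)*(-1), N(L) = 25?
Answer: -64009/225 ≈ -284.48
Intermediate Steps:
d(j, U) = -4 + U (d(j, U) = (4 - U)*(-1) = -4 + U)
S(-253)/((d(-2, -5)*N(-36))) = (-253)**2/(((-4 - 5)*25)) = 64009/((-9*25)) = 64009/(-225) = 64009*(-1/225) = -64009/225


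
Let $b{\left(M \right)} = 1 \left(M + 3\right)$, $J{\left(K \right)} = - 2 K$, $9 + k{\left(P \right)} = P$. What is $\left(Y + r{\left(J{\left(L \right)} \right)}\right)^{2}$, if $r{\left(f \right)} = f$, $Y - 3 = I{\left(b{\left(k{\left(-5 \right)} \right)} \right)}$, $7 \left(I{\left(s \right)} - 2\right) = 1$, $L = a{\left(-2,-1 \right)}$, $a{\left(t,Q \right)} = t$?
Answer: $\frac{4096}{49} \approx 83.592$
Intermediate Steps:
$k{\left(P \right)} = -9 + P$
$L = -2$
$b{\left(M \right)} = 3 + M$ ($b{\left(M \right)} = 1 \left(3 + M\right) = 3 + M$)
$I{\left(s \right)} = \frac{15}{7}$ ($I{\left(s \right)} = 2 + \frac{1}{7} \cdot 1 = 2 + \frac{1}{7} = \frac{15}{7}$)
$Y = \frac{36}{7}$ ($Y = 3 + \frac{15}{7} = \frac{36}{7} \approx 5.1429$)
$\left(Y + r{\left(J{\left(L \right)} \right)}\right)^{2} = \left(\frac{36}{7} - -4\right)^{2} = \left(\frac{36}{7} + 4\right)^{2} = \left(\frac{64}{7}\right)^{2} = \frac{4096}{49}$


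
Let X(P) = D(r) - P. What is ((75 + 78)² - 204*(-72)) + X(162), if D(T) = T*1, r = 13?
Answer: 37948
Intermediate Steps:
D(T) = T
X(P) = 13 - P
((75 + 78)² - 204*(-72)) + X(162) = ((75 + 78)² - 204*(-72)) + (13 - 1*162) = (153² + 14688) + (13 - 162) = (23409 + 14688) - 149 = 38097 - 149 = 37948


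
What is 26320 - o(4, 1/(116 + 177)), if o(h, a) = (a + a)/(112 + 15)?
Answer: 979393518/37211 ≈ 26320.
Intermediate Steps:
o(h, a) = 2*a/127 (o(h, a) = (2*a)/127 = (2*a)*(1/127) = 2*a/127)
26320 - o(4, 1/(116 + 177)) = 26320 - 2/(127*(116 + 177)) = 26320 - 2/(127*293) = 26320 - 1*2/37211 = 26320 - 2/37211 = 979393518/37211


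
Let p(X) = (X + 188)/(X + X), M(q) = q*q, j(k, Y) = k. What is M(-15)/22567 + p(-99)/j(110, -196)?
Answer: 2892037/491509260 ≈ 0.0058840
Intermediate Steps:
M(q) = q**2
p(X) = (188 + X)/(2*X) (p(X) = (188 + X)/((2*X)) = (188 + X)*(1/(2*X)) = (188 + X)/(2*X))
M(-15)/22567 + p(-99)/j(110, -196) = (-15)**2/22567 + ((1/2)*(188 - 99)/(-99))/110 = 225*(1/22567) + ((1/2)*(-1/99)*89)*(1/110) = 225/22567 - 89/198*1/110 = 225/22567 - 89/21780 = 2892037/491509260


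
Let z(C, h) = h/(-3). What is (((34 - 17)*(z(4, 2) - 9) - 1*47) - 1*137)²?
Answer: 1092025/9 ≈ 1.2134e+5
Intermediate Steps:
z(C, h) = -h/3 (z(C, h) = h*(-⅓) = -h/3)
(((34 - 17)*(z(4, 2) - 9) - 1*47) - 1*137)² = (((34 - 17)*(-⅓*2 - 9) - 1*47) - 1*137)² = ((17*(-⅔ - 9) - 47) - 137)² = ((17*(-29/3) - 47) - 137)² = ((-493/3 - 47) - 137)² = (-634/3 - 137)² = (-1045/3)² = 1092025/9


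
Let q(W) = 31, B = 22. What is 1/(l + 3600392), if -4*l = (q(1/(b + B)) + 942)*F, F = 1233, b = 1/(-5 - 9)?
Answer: 4/13201859 ≈ 3.0299e-7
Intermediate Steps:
b = -1/14 (b = 1/(-14) = -1/14 ≈ -0.071429)
l = -1199709/4 (l = -(31 + 942)*1233/4 = -973*1233/4 = -¼*1199709 = -1199709/4 ≈ -2.9993e+5)
1/(l + 3600392) = 1/(-1199709/4 + 3600392) = 1/(13201859/4) = 4/13201859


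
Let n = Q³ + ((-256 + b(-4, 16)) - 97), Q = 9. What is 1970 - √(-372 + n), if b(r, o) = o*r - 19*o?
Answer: 1970 - 2*I*√91 ≈ 1970.0 - 19.079*I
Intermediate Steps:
b(r, o) = -19*o + o*r
n = 8 (n = 9³ + ((-256 + 16*(-19 - 4)) - 97) = 729 + ((-256 + 16*(-23)) - 97) = 729 + ((-256 - 368) - 97) = 729 + (-624 - 97) = 729 - 721 = 8)
1970 - √(-372 + n) = 1970 - √(-372 + 8) = 1970 - √(-364) = 1970 - 2*I*√91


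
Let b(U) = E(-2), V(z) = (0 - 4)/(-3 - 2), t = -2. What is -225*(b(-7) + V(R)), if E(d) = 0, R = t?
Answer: -180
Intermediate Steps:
R = -2
V(z) = ⅘ (V(z) = -4/(-5) = -4*(-⅕) = ⅘)
b(U) = 0
-225*(b(-7) + V(R)) = -225*(0 + ⅘) = -225*⅘ = -180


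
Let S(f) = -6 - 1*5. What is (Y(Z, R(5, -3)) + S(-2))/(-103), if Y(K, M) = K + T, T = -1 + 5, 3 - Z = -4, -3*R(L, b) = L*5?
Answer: 0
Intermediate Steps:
R(L, b) = -5*L/3 (R(L, b) = -L*5/3 = -5*L/3)
Z = 7 (Z = 3 - 1*(-4) = 3 + 4 = 7)
S(f) = -11 (S(f) = -6 - 5 = -11)
T = 4
Y(K, M) = 4 + K (Y(K, M) = K + 4 = 4 + K)
(Y(Z, R(5, -3)) + S(-2))/(-103) = ((4 + 7) - 11)/(-103) = -(11 - 11)/103 = -1/103*0 = 0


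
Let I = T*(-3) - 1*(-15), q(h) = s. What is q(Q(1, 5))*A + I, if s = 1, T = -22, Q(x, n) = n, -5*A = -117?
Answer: 522/5 ≈ 104.40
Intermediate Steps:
A = 117/5 (A = -⅕*(-117) = 117/5 ≈ 23.400)
q(h) = 1
I = 81 (I = -22*(-3) - 1*(-15) = 66 + 15 = 81)
q(Q(1, 5))*A + I = 1*(117/5) + 81 = 117/5 + 81 = 522/5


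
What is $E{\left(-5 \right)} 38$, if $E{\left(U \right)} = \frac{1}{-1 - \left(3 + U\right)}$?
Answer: $38$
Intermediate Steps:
$E{\left(U \right)} = \frac{1}{-4 - U}$
$E{\left(-5 \right)} 38 = - \frac{1}{4 - 5} \cdot 38 = - \frac{1}{-1} \cdot 38 = \left(-1\right) \left(-1\right) 38 = 1 \cdot 38 = 38$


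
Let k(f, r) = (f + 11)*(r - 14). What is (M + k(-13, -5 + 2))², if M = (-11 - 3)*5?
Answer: 1296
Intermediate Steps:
M = -70 (M = -14*5 = -70)
k(f, r) = (-14 + r)*(11 + f) (k(f, r) = (11 + f)*(-14 + r) = (-14 + r)*(11 + f))
(M + k(-13, -5 + 2))² = (-70 + (-154 - 14*(-13) + 11*(-5 + 2) - 13*(-5 + 2)))² = (-70 + (-154 + 182 + 11*(-3) - 13*(-3)))² = (-70 + (-154 + 182 - 33 + 39))² = (-70 + 34)² = (-36)² = 1296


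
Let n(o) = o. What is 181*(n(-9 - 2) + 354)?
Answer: 62083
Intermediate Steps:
181*(n(-9 - 2) + 354) = 181*((-9 - 2) + 354) = 181*(-11 + 354) = 181*343 = 62083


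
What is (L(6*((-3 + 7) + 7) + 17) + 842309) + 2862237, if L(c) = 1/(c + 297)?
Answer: 1407727481/380 ≈ 3.7045e+6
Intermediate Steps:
L(c) = 1/(297 + c)
(L(6*((-3 + 7) + 7) + 17) + 842309) + 2862237 = (1/(297 + (6*((-3 + 7) + 7) + 17)) + 842309) + 2862237 = (1/(297 + (6*(4 + 7) + 17)) + 842309) + 2862237 = (1/(297 + (6*11 + 17)) + 842309) + 2862237 = (1/(297 + (66 + 17)) + 842309) + 2862237 = (1/(297 + 83) + 842309) + 2862237 = (1/380 + 842309) + 2862237 = 320077421/380 + 2862237 = 1407727481/380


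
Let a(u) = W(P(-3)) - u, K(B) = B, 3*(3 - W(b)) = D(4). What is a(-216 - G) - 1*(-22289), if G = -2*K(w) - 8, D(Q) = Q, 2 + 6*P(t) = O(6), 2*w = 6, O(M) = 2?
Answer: 67478/3 ≈ 22493.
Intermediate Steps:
w = 3 (w = (½)*6 = 3)
P(t) = 0 (P(t) = -⅓ + (⅙)*2 = -⅓ + ⅓ = 0)
W(b) = 5/3 (W(b) = 3 - ⅓*4 = 3 - 4/3 = 5/3)
G = -14 (G = -2*3 - 8 = -6 - 8 = -14)
a(u) = 5/3 - u
a(-216 - G) - 1*(-22289) = (5/3 - (-216 - 1*(-14))) - 1*(-22289) = (5/3 - (-216 + 14)) + 22289 = (5/3 - 1*(-202)) + 22289 = (5/3 + 202) + 22289 = 611/3 + 22289 = 67478/3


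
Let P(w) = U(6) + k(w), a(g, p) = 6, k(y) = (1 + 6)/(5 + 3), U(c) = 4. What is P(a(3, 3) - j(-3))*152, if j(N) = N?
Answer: 741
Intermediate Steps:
k(y) = 7/8
P(w) = 39/8 (P(w) = 4 + 7/8 = 39/8)
P(a(3, 3) - j(-3))*152 = (39/8)*152 = 741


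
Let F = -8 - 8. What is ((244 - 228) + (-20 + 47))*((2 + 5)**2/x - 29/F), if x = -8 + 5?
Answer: -29971/48 ≈ -624.40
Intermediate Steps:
x = -3
F = -16
((244 - 228) + (-20 + 47))*((2 + 5)**2/x - 29/F) = ((244 - 228) + (-20 + 47))*((2 + 5)**2/(-3) - 29/(-16)) = (16 + 27)*(7**2*(-1/3) - 29*(-1/16)) = 43*(49*(-1/3) + 29/16) = 43*(-49/3 + 29/16) = 43*(-697/48) = -29971/48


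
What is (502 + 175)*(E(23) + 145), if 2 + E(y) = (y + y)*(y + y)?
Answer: 1529343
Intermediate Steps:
E(y) = -2 + 4*y² (E(y) = -2 + (y + y)*(y + y) = -2 + (2*y)*(2*y) = -2 + 4*y²)
(502 + 175)*(E(23) + 145) = (502 + 175)*((-2 + 4*23²) + 145) = 677*((-2 + 4*529) + 145) = 677*((-2 + 2116) + 145) = 677*(2114 + 145) = 677*2259 = 1529343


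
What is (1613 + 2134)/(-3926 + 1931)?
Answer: -1249/665 ≈ -1.8782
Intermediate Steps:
(1613 + 2134)/(-3926 + 1931) = 3747/(-1995) = 3747*(-1/1995) = -1249/665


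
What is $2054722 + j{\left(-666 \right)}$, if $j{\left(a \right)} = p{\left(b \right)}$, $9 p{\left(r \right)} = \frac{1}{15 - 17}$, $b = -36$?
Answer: $\frac{36984995}{18} \approx 2.0547 \cdot 10^{6}$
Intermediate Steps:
$p{\left(r \right)} = - \frac{1}{18}$ ($p{\left(r \right)} = \frac{1}{9 \left(15 - 17\right)} = \frac{1}{9 \left(-2\right)} = \frac{1}{9} \left(- \frac{1}{2}\right) = - \frac{1}{18}$)
$j{\left(a \right)} = - \frac{1}{18}$
$2054722 + j{\left(-666 \right)} = 2054722 - \frac{1}{18} = \frac{36984995}{18}$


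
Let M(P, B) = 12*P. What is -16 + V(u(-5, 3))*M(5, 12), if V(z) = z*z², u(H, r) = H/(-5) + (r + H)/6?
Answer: 16/9 ≈ 1.7778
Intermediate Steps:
u(H, r) = -H/30 + r/6 (u(H, r) = H*(-⅕) + (H + r)*(⅙) = -H/5 + (H/6 + r/6) = -H/30 + r/6)
V(z) = z³
-16 + V(u(-5, 3))*M(5, 12) = -16 + (-1/30*(-5) + (⅙)*3)³*(12*5) = -16 + (⅙ + ½)³*60 = -16 + (⅔)³*60 = -16 + (8/27)*60 = -16 + 160/9 = 16/9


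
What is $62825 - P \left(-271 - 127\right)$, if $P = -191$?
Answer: $-13193$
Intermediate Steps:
$62825 - P \left(-271 - 127\right) = 62825 - - 191 \left(-271 - 127\right) = 62825 - \left(-191\right) \left(-398\right) = 62825 - 76018 = -13193$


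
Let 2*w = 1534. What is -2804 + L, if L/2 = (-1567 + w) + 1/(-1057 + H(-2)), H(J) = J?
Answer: -4663838/1059 ≈ -4404.0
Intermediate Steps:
w = 767 (w = (½)*1534 = 767)
L = -1694402/1059 (L = 2*((-1567 + 767) + 1/(-1057 - 2)) = 2*(-800 + 1/(-1059)) = 2*(-800 - 1/1059) = 2*(-847201/1059) = -1694402/1059 ≈ -1600.0)
-2804 + L = -2804 - 1694402/1059 = -4663838/1059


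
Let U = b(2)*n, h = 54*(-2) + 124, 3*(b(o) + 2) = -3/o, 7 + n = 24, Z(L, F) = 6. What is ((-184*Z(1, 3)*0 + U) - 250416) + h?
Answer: -500885/2 ≈ -2.5044e+5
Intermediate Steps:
n = 17 (n = -7 + 24 = 17)
b(o) = -2 - 1/o (b(o) = -2 + (-3/o)/3 = -2 - 1/o)
h = 16 (h = -108 + 124 = 16)
U = -85/2 (U = (-2 - 1/2)*17 = (-2 - 1*½)*17 = (-2 - ½)*17 = -5/2*17 = -85/2 ≈ -42.500)
((-184*Z(1, 3)*0 + U) - 250416) + h = ((-1104*0 - 85/2) - 250416) + 16 = ((-184*0 - 85/2) - 250416) + 16 = ((0 - 85/2) - 250416) + 16 = (-85/2 - 250416) + 16 = -500917/2 + 16 = -500885/2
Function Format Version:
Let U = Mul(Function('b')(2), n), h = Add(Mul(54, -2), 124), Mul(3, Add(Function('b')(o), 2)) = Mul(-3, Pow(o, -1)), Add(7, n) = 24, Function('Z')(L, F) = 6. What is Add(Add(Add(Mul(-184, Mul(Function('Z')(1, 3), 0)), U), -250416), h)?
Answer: Rational(-500885, 2) ≈ -2.5044e+5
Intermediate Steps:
n = 17 (n = Add(-7, 24) = 17)
Function('b')(o) = Add(-2, Mul(-1, Pow(o, -1))) (Function('b')(o) = Add(-2, Mul(Rational(1, 3), Mul(-3, Pow(o, -1)))) = Add(-2, Mul(-1, Pow(o, -1))))
h = 16 (h = Add(-108, 124) = 16)
U = Rational(-85, 2) (U = Mul(Add(-2, Mul(-1, Pow(2, -1))), 17) = Mul(Add(-2, Mul(-1, Rational(1, 2))), 17) = Mul(Add(-2, Rational(-1, 2)), 17) = Mul(Rational(-5, 2), 17) = Rational(-85, 2) ≈ -42.500)
Add(Add(Add(Mul(-184, Mul(Function('Z')(1, 3), 0)), U), -250416), h) = Add(Add(Add(Mul(-184, Mul(6, 0)), Rational(-85, 2)), -250416), 16) = Add(Add(Add(Mul(-184, 0), Rational(-85, 2)), -250416), 16) = Add(Add(Add(0, Rational(-85, 2)), -250416), 16) = Add(Add(Rational(-85, 2), -250416), 16) = Add(Rational(-500917, 2), 16) = Rational(-500885, 2)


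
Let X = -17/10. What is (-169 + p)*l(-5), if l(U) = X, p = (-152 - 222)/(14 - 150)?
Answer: 2261/8 ≈ 282.63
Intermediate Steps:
X = -17/10 (X = -17*⅒ = -17/10 ≈ -1.7000)
p = 11/4 (p = -374/(-136) = -374*(-1/136) = 11/4 ≈ 2.7500)
l(U) = -17/10
(-169 + p)*l(-5) = (-169 + 11/4)*(-17/10) = -665/4*(-17/10) = 2261/8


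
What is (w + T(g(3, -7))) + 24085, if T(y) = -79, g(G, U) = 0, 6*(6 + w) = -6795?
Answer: 45735/2 ≈ 22868.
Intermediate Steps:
w = -2277/2 (w = -6 + (⅙)*(-6795) = -6 - 2265/2 = -2277/2 ≈ -1138.5)
(w + T(g(3, -7))) + 24085 = (-2277/2 - 79) + 24085 = -2435/2 + 24085 = 45735/2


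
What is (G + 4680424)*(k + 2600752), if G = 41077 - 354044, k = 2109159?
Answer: 20570333766327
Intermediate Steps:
G = -312967
(G + 4680424)*(k + 2600752) = (-312967 + 4680424)*(2109159 + 2600752) = 4367457*4709911 = 20570333766327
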